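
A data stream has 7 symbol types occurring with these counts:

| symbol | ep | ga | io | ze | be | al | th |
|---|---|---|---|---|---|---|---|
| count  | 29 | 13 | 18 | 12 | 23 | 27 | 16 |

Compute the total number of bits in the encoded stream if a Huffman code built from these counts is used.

383

Build the Huffman tree bottom-up:
merge ze(12) and ga(13): 25
merge th(16) and io(18): 34
merge be(23) and 25: 48
merge al(27) and ep(29): 56
merge 34 and 48: 82
merge 56 and 82: 138
Each symbol's bit-cost is frequency × depth; summing gives 383 bits (equivalently 25 + 34 + 48 + 56 + 82 + 138).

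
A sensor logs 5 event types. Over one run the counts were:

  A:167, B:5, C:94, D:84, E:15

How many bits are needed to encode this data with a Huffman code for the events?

Build the Huffman tree bottom-up:
B(5) + E(15) → 20
20 + D(84) → 104
C(94) + 104 → 198
A(167) + 198 → 365
Total encoded bits = sum of merged weights = 20 + 104 + 198 + 365 = 687.

687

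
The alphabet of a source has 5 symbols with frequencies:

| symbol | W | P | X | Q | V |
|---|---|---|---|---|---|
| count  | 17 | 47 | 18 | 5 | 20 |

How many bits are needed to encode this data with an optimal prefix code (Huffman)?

Build the Huffman tree bottom-up:
Q(5) + W(17) → 22
X(18) + V(20) → 38
22 + 38 → 60
P(47) + 60 → 107
Each symbol's bit-cost is frequency × depth; summing gives 227 bits (equivalently 22 + 38 + 60 + 107).

227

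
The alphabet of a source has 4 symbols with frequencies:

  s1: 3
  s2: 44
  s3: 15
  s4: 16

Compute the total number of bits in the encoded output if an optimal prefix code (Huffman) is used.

Merge the two smallest weights repeatedly:
combine s1(3), s3(15) → 18
combine s4(16), 18 → 34
combine 34, s2(44) → 78
The encoded length is the sum of every internal node's weight: 18 + 34 + 78 = 130 bits.

130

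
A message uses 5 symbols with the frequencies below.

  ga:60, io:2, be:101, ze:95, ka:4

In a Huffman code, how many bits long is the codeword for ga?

Huffman merges, smallest pair first:
combine io(2), ka(4) → 6
combine 6, ga(60) → 66
combine 66, ze(95) → 161
combine be(101), 161 → 262
ga's leaf is at depth 3, giving a 3-bit codeword.

3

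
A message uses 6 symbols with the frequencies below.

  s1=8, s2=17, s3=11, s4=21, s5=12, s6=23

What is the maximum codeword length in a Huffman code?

3

Merge the two lowest-weight nodes at each step:
merge s1(8) and s3(11): 19
merge s5(12) and s2(17): 29
merge 19 and s4(21): 40
merge s6(23) and 29: 52
merge 40 and 52: 92
Maximum depth reached is 3.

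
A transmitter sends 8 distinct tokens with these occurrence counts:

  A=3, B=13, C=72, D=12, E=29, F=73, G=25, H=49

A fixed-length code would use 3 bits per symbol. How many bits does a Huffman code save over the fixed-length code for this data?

Fixed-length: 3 bits × 276 symbols = 828 bits.
Huffman merges:
A(3) + D(12) → 15
B(13) + 15 → 28
G(25) + 28 → 53
E(29) + H(49) → 78
53 + C(72) → 125
F(73) + 78 → 151
125 + 151 → 276
Huffman total = 15 + 28 + 53 + 78 + 125 + 151 + 276 = 726 bits.
Saving = 828 − 726 = 102 bits.

102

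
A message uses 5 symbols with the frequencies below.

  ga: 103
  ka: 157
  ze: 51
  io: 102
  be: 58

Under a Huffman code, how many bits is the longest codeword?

3

Merge the two lowest-weight nodes at each step:
combine ze(51), be(58) → 109
combine io(102), ga(103) → 205
combine 109, ka(157) → 266
combine 205, 266 → 471
Maximum depth reached is 3.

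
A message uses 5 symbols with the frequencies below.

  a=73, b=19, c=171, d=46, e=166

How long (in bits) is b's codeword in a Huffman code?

4

Huffman merges, smallest pair first:
b(19) + d(46) → 65
65 + a(73) → 138
138 + e(166) → 304
c(171) + 304 → 475
The subtree containing b is merged 4 times, so code length = 4.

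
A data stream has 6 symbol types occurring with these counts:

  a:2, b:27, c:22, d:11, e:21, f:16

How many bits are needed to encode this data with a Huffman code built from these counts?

Greedily combine the two least-frequent nodes:
combine a(2), d(11) → 13
combine 13, f(16) → 29
combine e(21), c(22) → 43
combine b(27), 29 → 56
combine 43, 56 → 99
Total encoded bits = sum of merged weights = 13 + 29 + 43 + 56 + 99 = 240.

240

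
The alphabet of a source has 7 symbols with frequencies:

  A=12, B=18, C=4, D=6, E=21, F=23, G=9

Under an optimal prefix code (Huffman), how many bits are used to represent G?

Repeatedly merge the two smallest:
merge C(4) and D(6): 10
merge G(9) and 10: 19
merge A(12) and B(18): 30
merge 19 and E(21): 40
merge F(23) and 30: 53
merge 40 and 53: 93
G's leaf is at depth 3, giving a 3-bit codeword.

3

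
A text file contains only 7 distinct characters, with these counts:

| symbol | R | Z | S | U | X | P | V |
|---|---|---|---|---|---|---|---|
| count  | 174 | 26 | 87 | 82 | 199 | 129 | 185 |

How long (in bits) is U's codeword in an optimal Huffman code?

Huffman merges, smallest pair first:
merge Z(26) and U(82): 108
merge S(87) and 108: 195
merge P(129) and R(174): 303
merge V(185) and 195: 380
merge X(199) and 303: 502
merge 380 and 502: 882
U's leaf is at depth 4, giving a 4-bit codeword.

4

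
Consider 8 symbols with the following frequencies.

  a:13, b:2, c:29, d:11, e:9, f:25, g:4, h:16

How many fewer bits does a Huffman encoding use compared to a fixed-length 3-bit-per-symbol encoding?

Fixed-length: 3 bits × 109 symbols = 327 bits.
Huffman merges:
combine b(2), g(4) → 6
combine 6, e(9) → 15
combine d(11), a(13) → 24
combine 15, h(16) → 31
combine 24, f(25) → 49
combine c(29), 31 → 60
combine 49, 60 → 109
Huffman total = 6 + 15 + 24 + 31 + 49 + 60 + 109 = 294 bits.
Saving = 327 − 294 = 33 bits.

33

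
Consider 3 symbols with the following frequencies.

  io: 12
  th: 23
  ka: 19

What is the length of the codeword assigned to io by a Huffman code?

Build the tree from the bottom:
merge io(12) and ka(19): 31
merge th(23) and 31: 54
The subtree containing io is merged 2 times, so code length = 2.

2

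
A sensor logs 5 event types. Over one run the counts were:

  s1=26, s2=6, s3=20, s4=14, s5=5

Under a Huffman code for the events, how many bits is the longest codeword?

4

Merge the two lowest-weight nodes at each step:
merge s5(5) and s2(6): 11
merge 11 and s4(14): 25
merge s3(20) and 25: 45
merge s1(26) and 45: 71
The rarest symbols sit at the bottom; the longest codeword is 4 bits.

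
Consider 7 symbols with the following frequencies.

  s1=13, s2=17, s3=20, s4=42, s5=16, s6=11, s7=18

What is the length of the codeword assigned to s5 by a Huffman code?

Build the tree from the bottom:
s6(11) + s1(13) → 24
s5(16) + s2(17) → 33
s7(18) + s3(20) → 38
24 + 33 → 57
38 + s4(42) → 80
57 + 80 → 137
s5 sits 3 levels below the root, so its codeword is 3 bits.

3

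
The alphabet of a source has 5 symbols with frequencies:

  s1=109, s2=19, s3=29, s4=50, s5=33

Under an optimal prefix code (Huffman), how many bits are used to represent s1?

Huffman merges, smallest pair first:
s2(19) + s3(29) → 48
s5(33) + 48 → 81
s4(50) + 81 → 131
s1(109) + 131 → 240
s1 sits one level below the root: a 1-bit codeword.

1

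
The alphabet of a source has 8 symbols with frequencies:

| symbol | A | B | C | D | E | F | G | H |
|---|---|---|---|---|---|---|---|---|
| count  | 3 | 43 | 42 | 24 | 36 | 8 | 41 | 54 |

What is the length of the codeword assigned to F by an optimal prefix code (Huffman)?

Repeatedly merge the two smallest:
combine A(3), F(8) → 11
combine 11, D(24) → 35
combine 35, E(36) → 71
combine G(41), C(42) → 83
combine B(43), H(54) → 97
combine 71, 83 → 154
combine 97, 154 → 251
F sits 5 levels below the root, so its codeword is 5 bits.

5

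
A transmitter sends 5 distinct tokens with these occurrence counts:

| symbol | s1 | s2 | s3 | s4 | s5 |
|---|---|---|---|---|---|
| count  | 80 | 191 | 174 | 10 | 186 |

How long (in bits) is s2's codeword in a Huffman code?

Huffman merges, smallest pair first:
merge s4(10) and s1(80): 90
merge 90 and s3(174): 264
merge s5(186) and s2(191): 377
merge 264 and 377: 641
s2 sits 2 levels below the root, so its codeword is 2 bits.

2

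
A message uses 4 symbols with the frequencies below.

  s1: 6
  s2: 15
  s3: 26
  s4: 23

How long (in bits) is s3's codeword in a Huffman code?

1

Huffman merges, smallest pair first:
merge s1(6) and s2(15): 21
merge 21 and s4(23): 44
merge s3(26) and 44: 70
s3 is a child of the root — depth 1, so its codeword is a single bit.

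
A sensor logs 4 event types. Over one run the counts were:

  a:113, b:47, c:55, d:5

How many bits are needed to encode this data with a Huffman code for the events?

379

Merge the two smallest weights repeatedly:
merge d(5) and b(47): 52
merge 52 and c(55): 107
merge 107 and a(113): 220
The encoded length is the sum of every internal node's weight: 52 + 107 + 220 = 379 bits.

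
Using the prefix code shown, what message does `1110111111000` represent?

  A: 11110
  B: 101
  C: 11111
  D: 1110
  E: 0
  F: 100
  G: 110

DCFE

Read left to right; each codeword is recognised as soon as it completes (prefix code):
  1110→D | 11111→C | 100→F | 0→E
Decoded message: DCFE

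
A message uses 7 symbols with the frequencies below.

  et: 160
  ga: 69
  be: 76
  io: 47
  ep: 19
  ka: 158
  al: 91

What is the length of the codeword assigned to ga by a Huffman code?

3

Huffman merges, smallest pair first:
ep(19) + io(47) → 66
66 + ga(69) → 135
be(76) + al(91) → 167
135 + ka(158) → 293
et(160) + 167 → 327
293 + 327 → 620
ga sits 3 levels below the root, so its codeword is 3 bits.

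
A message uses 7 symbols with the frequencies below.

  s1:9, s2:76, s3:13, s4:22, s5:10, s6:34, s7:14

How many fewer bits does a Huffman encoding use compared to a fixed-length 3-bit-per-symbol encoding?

Fixed-length: 3 bits × 178 symbols = 534 bits.
Huffman merges:
s1(9) + s5(10) → 19
s3(13) + s7(14) → 27
19 + s4(22) → 41
27 + s6(34) → 61
41 + 61 → 102
s2(76) + 102 → 178
Huffman total = 19 + 27 + 41 + 61 + 102 + 178 = 428 bits.
Saving = 534 − 428 = 106 bits.

106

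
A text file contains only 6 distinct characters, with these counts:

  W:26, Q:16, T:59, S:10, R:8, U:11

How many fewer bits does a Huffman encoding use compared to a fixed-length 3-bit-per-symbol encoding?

Fixed-length: 3 bits × 130 symbols = 390 bits.
Huffman merges:
combine R(8), S(10) → 18
combine U(11), Q(16) → 27
combine 18, W(26) → 44
combine 27, 44 → 71
combine T(59), 71 → 130
Huffman total = 18 + 27 + 44 + 71 + 130 = 290 bits.
Saving = 390 − 290 = 100 bits.

100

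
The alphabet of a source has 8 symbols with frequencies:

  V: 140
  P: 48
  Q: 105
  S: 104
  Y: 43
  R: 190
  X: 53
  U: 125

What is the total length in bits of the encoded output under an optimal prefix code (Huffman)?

Greedily combine the two least-frequent nodes:
merge Y(43) and P(48): 91
merge X(53) and 91: 144
merge S(104) and Q(105): 209
merge U(125) and V(140): 265
merge 144 and R(190): 334
merge 209 and 265: 474
merge 334 and 474: 808
Total encoded bits = sum of merged weights = 91 + 144 + 209 + 265 + 334 + 474 + 808 = 2325.

2325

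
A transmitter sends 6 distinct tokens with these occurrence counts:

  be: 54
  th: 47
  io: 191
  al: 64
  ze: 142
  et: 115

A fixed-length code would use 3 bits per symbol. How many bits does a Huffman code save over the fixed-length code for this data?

Fixed-length: 3 bits × 613 symbols = 1839 bits.
Huffman merges:
merge th(47) and be(54): 101
merge al(64) and 101: 165
merge et(115) and ze(142): 257
merge 165 and io(191): 356
merge 257 and 356: 613
Huffman total = 101 + 165 + 257 + 356 + 613 = 1492 bits.
Saving = 1839 − 1492 = 347 bits.

347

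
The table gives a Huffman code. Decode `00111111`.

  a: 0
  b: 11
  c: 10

aabbb

Read left to right; each codeword is recognised as soon as it completes (prefix code):
  0→a | 0→a | 11→b | 11→b | 11→b
Decoded message: aabbb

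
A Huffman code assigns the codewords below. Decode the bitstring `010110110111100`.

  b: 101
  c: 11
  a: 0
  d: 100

Read left to right; each codeword is recognised as soon as it completes (prefix code):
  0→a | 101→b | 101→b | 101→b | 11→c | 100→d
Decoded message: abbbcd

abbbcd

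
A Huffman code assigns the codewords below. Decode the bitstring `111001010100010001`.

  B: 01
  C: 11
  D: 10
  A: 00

CDBBBABAB

Read left to right; each codeword is recognised as soon as it completes (prefix code):
  11→C | 10→D | 01→B | 01→B | 01→B | 00→A | 01→B | 00→A | 01→B
Decoded message: CDBBBABAB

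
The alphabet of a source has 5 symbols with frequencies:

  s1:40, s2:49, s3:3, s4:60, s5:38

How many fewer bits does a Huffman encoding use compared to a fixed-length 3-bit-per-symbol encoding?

149

Fixed-length: 3 bits × 190 symbols = 570 bits.
Huffman merges:
combine s3(3), s5(38) → 41
combine s1(40), 41 → 81
combine s2(49), s4(60) → 109
combine 81, 109 → 190
Huffman total = 41 + 81 + 109 + 190 = 421 bits.
Saving = 570 − 421 = 149 bits.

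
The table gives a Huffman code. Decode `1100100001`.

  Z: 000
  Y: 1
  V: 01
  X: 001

YYXZV

Read left to right; each codeword is recognised as soon as it completes (prefix code):
  1→Y | 1→Y | 001→X | 000→Z | 01→V
Decoded message: YYXZV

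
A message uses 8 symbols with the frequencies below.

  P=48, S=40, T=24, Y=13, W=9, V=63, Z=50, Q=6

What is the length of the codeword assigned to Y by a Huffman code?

Build the tree from the bottom:
merge Q(6) and W(9): 15
merge Y(13) and 15: 28
merge T(24) and 28: 52
merge S(40) and P(48): 88
merge Z(50) and 52: 102
merge V(63) and 88: 151
merge 102 and 151: 253
Y sits 4 levels below the root, so its codeword is 4 bits.

4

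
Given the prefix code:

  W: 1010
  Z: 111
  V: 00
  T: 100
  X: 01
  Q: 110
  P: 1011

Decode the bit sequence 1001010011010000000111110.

TWXWVVVZQ

Read left to right; each codeword is recognised as soon as it completes (prefix code):
  100→T | 1010→W | 01→X | 1010→W | 00→V | 00→V | 00→V | 111→Z | 110→Q
Decoded message: TWXWVVVZQ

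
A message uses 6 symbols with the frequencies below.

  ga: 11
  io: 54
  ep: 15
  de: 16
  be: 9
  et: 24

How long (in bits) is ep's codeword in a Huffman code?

Repeatedly merge the two smallest:
be(9) + ga(11) → 20
ep(15) + de(16) → 31
20 + et(24) → 44
31 + 44 → 75
io(54) + 75 → 129
The subtree containing ep is merged 3 times, so code length = 3.

3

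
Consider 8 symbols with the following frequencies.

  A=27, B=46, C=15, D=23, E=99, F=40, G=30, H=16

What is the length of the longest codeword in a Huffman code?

Merge the two lowest-weight nodes at each step:
merge C(15) and H(16): 31
merge D(23) and A(27): 50
merge G(30) and 31: 61
merge F(40) and B(46): 86
merge 50 and 61: 111
merge 86 and E(99): 185
merge 111 and 185: 296
Maximum depth reached is 4.

4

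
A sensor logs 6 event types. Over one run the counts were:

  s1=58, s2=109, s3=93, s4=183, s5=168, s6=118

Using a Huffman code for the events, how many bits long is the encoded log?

Build the Huffman tree bottom-up:
combine s1(58), s3(93) → 151
combine s2(109), s6(118) → 227
combine 151, s5(168) → 319
combine s4(183), 227 → 410
combine 319, 410 → 729
Total encoded bits = sum of merged weights = 151 + 227 + 319 + 410 + 729 = 1836.

1836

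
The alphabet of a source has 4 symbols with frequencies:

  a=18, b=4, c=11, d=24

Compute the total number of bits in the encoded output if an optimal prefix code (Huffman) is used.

105

Merge the two smallest weights repeatedly:
b(4) + c(11) → 15
15 + a(18) → 33
d(24) + 33 → 57
Each symbol's bit-cost is frequency × depth; summing gives 105 bits (equivalently 15 + 33 + 57).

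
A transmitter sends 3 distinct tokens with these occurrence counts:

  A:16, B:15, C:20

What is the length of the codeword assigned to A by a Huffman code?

2

Huffman merges, smallest pair first:
merge B(15) and A(16): 31
merge C(20) and 31: 51
A sits 2 levels below the root, so its codeword is 2 bits.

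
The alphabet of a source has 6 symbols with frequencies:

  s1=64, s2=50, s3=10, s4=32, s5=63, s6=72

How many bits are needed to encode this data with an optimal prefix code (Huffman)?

716

Build the Huffman tree bottom-up:
merge s3(10) and s4(32): 42
merge 42 and s2(50): 92
merge s5(63) and s1(64): 127
merge s6(72) and 92: 164
merge 127 and 164: 291
Each symbol's bit-cost is frequency × depth; summing gives 716 bits (equivalently 42 + 92 + 127 + 164 + 291).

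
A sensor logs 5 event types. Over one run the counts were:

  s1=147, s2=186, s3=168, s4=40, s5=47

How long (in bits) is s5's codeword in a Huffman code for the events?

3

Repeatedly merge the two smallest:
merge s4(40) and s5(47): 87
merge 87 and s1(147): 234
merge s3(168) and s2(186): 354
merge 234 and 354: 588
s5 sits 3 levels below the root, so its codeword is 3 bits.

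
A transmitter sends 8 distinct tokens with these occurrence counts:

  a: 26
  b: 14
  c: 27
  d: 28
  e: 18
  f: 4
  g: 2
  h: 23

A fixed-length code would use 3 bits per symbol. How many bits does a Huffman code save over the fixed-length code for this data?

29

Fixed-length: 3 bits × 142 symbols = 426 bits.
Huffman merges:
merge g(2) and f(4): 6
merge 6 and b(14): 20
merge e(18) and 20: 38
merge h(23) and a(26): 49
merge c(27) and d(28): 55
merge 38 and 49: 87
merge 55 and 87: 142
Huffman total = 6 + 20 + 38 + 49 + 55 + 87 + 142 = 397 bits.
Saving = 426 − 397 = 29 bits.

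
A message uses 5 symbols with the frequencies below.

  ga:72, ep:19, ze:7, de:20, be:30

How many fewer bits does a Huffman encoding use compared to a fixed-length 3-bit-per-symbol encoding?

Fixed-length: 3 bits × 148 symbols = 444 bits.
Huffman merges:
ze(7) + ep(19) → 26
de(20) + 26 → 46
be(30) + 46 → 76
ga(72) + 76 → 148
Huffman total = 26 + 46 + 76 + 148 = 296 bits.
Saving = 444 − 296 = 148 bits.

148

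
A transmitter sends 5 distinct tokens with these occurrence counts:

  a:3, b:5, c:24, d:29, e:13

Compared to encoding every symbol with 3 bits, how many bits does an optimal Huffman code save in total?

74

Fixed-length: 3 bits × 74 symbols = 222 bits.
Huffman merges:
a(3) + b(5) → 8
8 + e(13) → 21
21 + c(24) → 45
d(29) + 45 → 74
Huffman total = 8 + 21 + 45 + 74 = 148 bits.
Saving = 222 − 148 = 74 bits.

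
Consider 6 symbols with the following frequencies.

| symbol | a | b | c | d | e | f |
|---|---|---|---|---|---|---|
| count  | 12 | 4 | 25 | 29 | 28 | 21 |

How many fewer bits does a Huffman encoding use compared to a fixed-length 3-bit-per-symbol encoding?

Fixed-length: 3 bits × 119 symbols = 357 bits.
Huffman merges:
merge b(4) and a(12): 16
merge 16 and f(21): 37
merge c(25) and e(28): 53
merge d(29) and 37: 66
merge 53 and 66: 119
Huffman total = 16 + 37 + 53 + 66 + 119 = 291 bits.
Saving = 357 − 291 = 66 bits.

66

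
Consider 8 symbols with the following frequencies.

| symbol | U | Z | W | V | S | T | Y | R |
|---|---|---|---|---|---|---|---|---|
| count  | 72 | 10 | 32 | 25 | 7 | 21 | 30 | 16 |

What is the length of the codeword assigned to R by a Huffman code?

Build the tree from the bottom:
S(7) + Z(10) → 17
R(16) + 17 → 33
T(21) + V(25) → 46
Y(30) + W(32) → 62
33 + 46 → 79
62 + U(72) → 134
79 + 134 → 213
R sits 3 levels below the root, so its codeword is 3 bits.

3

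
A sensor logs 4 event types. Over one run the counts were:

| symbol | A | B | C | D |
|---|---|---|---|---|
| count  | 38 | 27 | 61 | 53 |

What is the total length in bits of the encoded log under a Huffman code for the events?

Build the Huffman tree bottom-up:
combine B(27), A(38) → 65
combine D(53), C(61) → 114
combine 65, 114 → 179
Each symbol's bit-cost is frequency × depth; summing gives 358 bits (equivalently 65 + 114 + 179).

358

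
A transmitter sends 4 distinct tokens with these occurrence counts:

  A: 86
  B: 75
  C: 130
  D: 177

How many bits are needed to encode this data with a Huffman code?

920

Merge the two smallest weights repeatedly:
merge B(75) and A(86): 161
merge C(130) and 161: 291
merge D(177) and 291: 468
The encoded length is the sum of every internal node's weight: 161 + 291 + 468 = 920 bits.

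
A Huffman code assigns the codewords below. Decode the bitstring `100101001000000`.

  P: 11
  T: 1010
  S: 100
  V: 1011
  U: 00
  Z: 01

Read left to right; each codeword is recognised as soon as it completes (prefix code):
  100→S | 1010→T | 01→Z | 00→U | 00→U | 00→U
Decoded message: STZUUU

STZUUU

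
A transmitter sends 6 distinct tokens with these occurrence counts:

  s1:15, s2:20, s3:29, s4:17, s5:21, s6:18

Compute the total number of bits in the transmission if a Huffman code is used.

310

Greedily combine the two least-frequent nodes:
s1(15) + s4(17) → 32
s6(18) + s2(20) → 38
s5(21) + s3(29) → 50
32 + 38 → 70
50 + 70 → 120
Total encoded bits = sum of merged weights = 32 + 38 + 50 + 70 + 120 = 310.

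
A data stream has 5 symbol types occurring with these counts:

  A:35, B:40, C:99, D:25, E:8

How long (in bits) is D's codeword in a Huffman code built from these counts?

4

Repeatedly merge the two smallest:
merge E(8) and D(25): 33
merge 33 and A(35): 68
merge B(40) and 68: 108
merge C(99) and 108: 207
The subtree containing D is merged 4 times, so code length = 4.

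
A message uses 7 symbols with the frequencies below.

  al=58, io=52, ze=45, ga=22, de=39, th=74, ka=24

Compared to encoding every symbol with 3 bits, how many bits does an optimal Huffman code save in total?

86

Fixed-length: 3 bits × 314 symbols = 942 bits.
Huffman merges:
combine ga(22), ka(24) → 46
combine de(39), ze(45) → 84
combine 46, io(52) → 98
combine al(58), th(74) → 132
combine 84, 98 → 182
combine 132, 182 → 314
Huffman total = 46 + 84 + 98 + 132 + 182 + 314 = 856 bits.
Saving = 942 − 856 = 86 bits.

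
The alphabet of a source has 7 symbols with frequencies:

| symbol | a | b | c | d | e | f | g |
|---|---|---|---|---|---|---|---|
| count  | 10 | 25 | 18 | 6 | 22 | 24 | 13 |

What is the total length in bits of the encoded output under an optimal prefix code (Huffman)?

321

Greedily combine the two least-frequent nodes:
merge d(6) and a(10): 16
merge g(13) and 16: 29
merge c(18) and e(22): 40
merge f(24) and b(25): 49
merge 29 and 40: 69
merge 49 and 69: 118
The encoded length is the sum of every internal node's weight: 16 + 29 + 40 + 49 + 69 + 118 = 321 bits.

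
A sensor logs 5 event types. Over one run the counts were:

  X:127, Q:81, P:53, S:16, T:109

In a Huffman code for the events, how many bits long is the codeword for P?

Huffman merges, smallest pair first:
merge S(16) and P(53): 69
merge 69 and Q(81): 150
merge T(109) and X(127): 236
merge 150 and 236: 386
P sits 3 levels below the root, so its codeword is 3 bits.

3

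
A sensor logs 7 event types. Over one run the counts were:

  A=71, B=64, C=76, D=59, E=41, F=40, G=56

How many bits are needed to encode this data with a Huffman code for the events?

Merge the two smallest weights repeatedly:
combine F(40), E(41) → 81
combine G(56), D(59) → 115
combine B(64), A(71) → 135
combine C(76), 81 → 157
combine 115, 135 → 250
combine 157, 250 → 407
Each symbol's bit-cost is frequency × depth; summing gives 1145 bits (equivalently 81 + 115 + 135 + 157 + 250 + 407).

1145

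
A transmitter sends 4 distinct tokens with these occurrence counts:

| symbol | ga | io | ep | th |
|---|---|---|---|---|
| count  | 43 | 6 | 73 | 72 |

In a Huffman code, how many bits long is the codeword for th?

2

Huffman merges, smallest pair first:
merge io(6) and ga(43): 49
merge 49 and th(72): 121
merge ep(73) and 121: 194
th sits 2 levels below the root, so its codeword is 2 bits.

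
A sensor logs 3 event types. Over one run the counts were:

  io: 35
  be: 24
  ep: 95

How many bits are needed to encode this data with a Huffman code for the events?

213

Build the Huffman tree bottom-up:
be(24) + io(35) → 59
59 + ep(95) → 154
Each symbol's bit-cost is frequency × depth; summing gives 213 bits (equivalently 59 + 154).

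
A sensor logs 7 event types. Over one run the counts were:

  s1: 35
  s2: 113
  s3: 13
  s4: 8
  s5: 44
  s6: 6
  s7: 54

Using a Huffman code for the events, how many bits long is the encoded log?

Greedily combine the two least-frequent nodes:
s6(6) + s4(8) → 14
s3(13) + 14 → 27
27 + s1(35) → 62
s5(44) + s7(54) → 98
62 + 98 → 160
s2(113) + 160 → 273
The encoded length is the sum of every internal node's weight: 14 + 27 + 62 + 98 + 160 + 273 = 634 bits.

634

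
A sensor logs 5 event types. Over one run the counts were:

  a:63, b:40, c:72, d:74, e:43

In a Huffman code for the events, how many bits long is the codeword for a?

Repeatedly merge the two smallest:
combine b(40), e(43) → 83
combine a(63), c(72) → 135
combine d(74), 83 → 157
combine 135, 157 → 292
a's leaf is at depth 2, giving a 2-bit codeword.

2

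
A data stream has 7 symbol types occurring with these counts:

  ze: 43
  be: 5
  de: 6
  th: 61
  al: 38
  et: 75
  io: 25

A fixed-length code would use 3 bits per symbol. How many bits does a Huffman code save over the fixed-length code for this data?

132

Fixed-length: 3 bits × 253 symbols = 759 bits.
Huffman merges:
combine be(5), de(6) → 11
combine 11, io(25) → 36
combine 36, al(38) → 74
combine ze(43), th(61) → 104
combine 74, et(75) → 149
combine 104, 149 → 253
Huffman total = 11 + 36 + 74 + 104 + 149 + 253 = 627 bits.
Saving = 759 − 627 = 132 bits.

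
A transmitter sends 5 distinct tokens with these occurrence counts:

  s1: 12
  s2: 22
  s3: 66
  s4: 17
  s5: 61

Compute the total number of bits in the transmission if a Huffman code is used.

370

Merge the two smallest weights repeatedly:
merge s1(12) and s4(17): 29
merge s2(22) and 29: 51
merge 51 and s5(61): 112
merge s3(66) and 112: 178
Total encoded bits = sum of merged weights = 29 + 51 + 112 + 178 = 370.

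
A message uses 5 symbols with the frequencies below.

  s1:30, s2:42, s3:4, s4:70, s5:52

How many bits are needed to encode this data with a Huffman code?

Build the Huffman tree bottom-up:
s3(4) + s1(30) → 34
34 + s2(42) → 76
s5(52) + s4(70) → 122
76 + 122 → 198
Total encoded bits = sum of merged weights = 34 + 76 + 122 + 198 = 430.

430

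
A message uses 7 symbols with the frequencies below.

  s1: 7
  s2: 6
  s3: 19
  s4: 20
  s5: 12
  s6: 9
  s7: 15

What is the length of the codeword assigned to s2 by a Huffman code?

Repeatedly merge the two smallest:
combine s2(6), s1(7) → 13
combine s6(9), s5(12) → 21
combine 13, s7(15) → 28
combine s3(19), s4(20) → 39
combine 21, 28 → 49
combine 39, 49 → 88
s2 sits 4 levels below the root, so its codeword is 4 bits.

4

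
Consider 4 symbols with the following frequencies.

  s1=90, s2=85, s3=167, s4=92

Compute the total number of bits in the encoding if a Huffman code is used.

868

Greedily combine the two least-frequent nodes:
s2(85) + s1(90) → 175
s4(92) + s3(167) → 259
175 + 259 → 434
The encoded length is the sum of every internal node's weight: 175 + 259 + 434 = 868 bits.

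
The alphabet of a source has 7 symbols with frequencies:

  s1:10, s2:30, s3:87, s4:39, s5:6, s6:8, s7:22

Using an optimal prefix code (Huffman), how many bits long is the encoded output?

470

Build the Huffman tree bottom-up:
s5(6) + s6(8) → 14
s1(10) + 14 → 24
s7(22) + 24 → 46
s2(30) + s4(39) → 69
46 + 69 → 115
s3(87) + 115 → 202
Each symbol's bit-cost is frequency × depth; summing gives 470 bits (equivalently 14 + 24 + 46 + 69 + 115 + 202).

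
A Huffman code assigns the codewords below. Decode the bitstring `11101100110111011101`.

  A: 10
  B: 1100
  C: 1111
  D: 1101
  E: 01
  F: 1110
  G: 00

FBDDD

Read left to right; each codeword is recognised as soon as it completes (prefix code):
  1110→F | 1100→B | 1101→D | 1101→D | 1101→D
Decoded message: FBDDD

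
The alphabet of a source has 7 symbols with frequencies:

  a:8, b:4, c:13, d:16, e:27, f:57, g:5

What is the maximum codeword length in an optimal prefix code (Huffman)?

Merge the two lowest-weight nodes at each step:
combine b(4), g(5) → 9
combine a(8), 9 → 17
combine c(13), d(16) → 29
combine 17, e(27) → 44
combine 29, 44 → 73
combine f(57), 73 → 130
The rarest symbols sit at the bottom; the longest codeword is 5 bits.

5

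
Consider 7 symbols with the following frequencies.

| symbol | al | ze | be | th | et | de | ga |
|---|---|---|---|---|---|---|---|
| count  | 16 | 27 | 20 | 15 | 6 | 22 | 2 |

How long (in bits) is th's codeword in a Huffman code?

3

Repeatedly merge the two smallest:
combine ga(2), et(6) → 8
combine 8, th(15) → 23
combine al(16), be(20) → 36
combine de(22), 23 → 45
combine ze(27), 36 → 63
combine 45, 63 → 108
The subtree containing th is merged 3 times, so code length = 3.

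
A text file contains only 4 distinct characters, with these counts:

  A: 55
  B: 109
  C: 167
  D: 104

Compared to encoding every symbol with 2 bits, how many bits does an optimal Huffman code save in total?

Fixed-length: 2 bits × 435 symbols = 870 bits.
Huffman merges:
A(55) + D(104) → 159
B(109) + 159 → 268
C(167) + 268 → 435
Huffman total = 159 + 268 + 435 = 862 bits.
Saving = 870 − 862 = 8 bits.

8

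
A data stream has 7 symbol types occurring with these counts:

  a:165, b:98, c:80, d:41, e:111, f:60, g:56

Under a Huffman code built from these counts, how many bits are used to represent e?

Repeatedly merge the two smallest:
merge d(41) and g(56): 97
merge f(60) and c(80): 140
merge 97 and b(98): 195
merge e(111) and 140: 251
merge a(165) and 195: 360
merge 251 and 360: 611
e sits 2 levels below the root, so its codeword is 2 bits.

2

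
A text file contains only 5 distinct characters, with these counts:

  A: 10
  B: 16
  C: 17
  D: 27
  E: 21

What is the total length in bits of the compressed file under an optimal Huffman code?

208

Build the Huffman tree bottom-up:
combine A(10), B(16) → 26
combine C(17), E(21) → 38
combine 26, D(27) → 53
combine 38, 53 → 91
Total encoded bits = sum of merged weights = 26 + 38 + 53 + 91 = 208.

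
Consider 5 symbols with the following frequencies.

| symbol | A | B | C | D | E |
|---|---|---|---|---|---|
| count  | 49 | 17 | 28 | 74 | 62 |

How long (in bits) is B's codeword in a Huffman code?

3

Build the tree from the bottom:
combine B(17), C(28) → 45
combine 45, A(49) → 94
combine E(62), D(74) → 136
combine 94, 136 → 230
B sits 3 levels below the root, so its codeword is 3 bits.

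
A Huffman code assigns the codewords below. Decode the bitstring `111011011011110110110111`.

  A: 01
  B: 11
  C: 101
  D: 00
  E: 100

BCCCBCCCB

Read left to right; each codeword is recognised as soon as it completes (prefix code):
  11→B | 101→C | 101→C | 101→C | 11→B | 101→C | 101→C | 101→C | 11→B
Decoded message: BCCCBCCCB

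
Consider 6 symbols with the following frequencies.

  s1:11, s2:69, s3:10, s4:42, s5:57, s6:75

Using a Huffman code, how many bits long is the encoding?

612

Greedily combine the two least-frequent nodes:
combine s3(10), s1(11) → 21
combine 21, s4(42) → 63
combine s5(57), 63 → 120
combine s2(69), s6(75) → 144
combine 120, 144 → 264
Total encoded bits = sum of merged weights = 21 + 63 + 120 + 144 + 264 = 612.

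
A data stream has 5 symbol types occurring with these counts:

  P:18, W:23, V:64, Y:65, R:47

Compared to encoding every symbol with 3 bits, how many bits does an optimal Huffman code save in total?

Fixed-length: 3 bits × 217 symbols = 651 bits.
Huffman merges:
merge P(18) and W(23): 41
merge 41 and R(47): 88
merge V(64) and Y(65): 129
merge 88 and 129: 217
Huffman total = 41 + 88 + 129 + 217 = 475 bits.
Saving = 651 − 475 = 176 bits.

176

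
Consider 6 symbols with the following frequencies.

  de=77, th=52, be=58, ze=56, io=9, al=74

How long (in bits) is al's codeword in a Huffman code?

Build the tree from the bottom:
merge io(9) and th(52): 61
merge ze(56) and be(58): 114
merge 61 and al(74): 135
merge de(77) and 114: 191
merge 135 and 191: 326
al sits 2 levels below the root, so its codeword is 2 bits.

2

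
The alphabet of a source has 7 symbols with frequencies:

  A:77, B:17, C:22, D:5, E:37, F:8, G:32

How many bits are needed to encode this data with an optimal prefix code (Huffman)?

Greedily combine the two least-frequent nodes:
merge D(5) and F(8): 13
merge 13 and B(17): 30
merge C(22) and 30: 52
merge G(32) and E(37): 69
merge 52 and 69: 121
merge A(77) and 121: 198
The encoded length is the sum of every internal node's weight: 13 + 30 + 52 + 69 + 121 + 198 = 483 bits.

483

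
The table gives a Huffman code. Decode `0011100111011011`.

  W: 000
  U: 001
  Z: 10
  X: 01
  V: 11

Read left to right; each codeword is recognised as soon as it completes (prefix code):
  001→U | 11→V | 001→U | 11→V | 01→X | 10→Z | 11→V
Decoded message: UVUVXZV

UVUVXZV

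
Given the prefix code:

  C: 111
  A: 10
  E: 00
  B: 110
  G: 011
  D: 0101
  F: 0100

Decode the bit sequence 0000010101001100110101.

Read left to right; each codeword is recognised as soon as it completes (prefix code):
  00→E | 00→E | 0101→D | 0100→F | 110→B | 011→G | 0101→D
Decoded message: EEDFBGD

EEDFBGD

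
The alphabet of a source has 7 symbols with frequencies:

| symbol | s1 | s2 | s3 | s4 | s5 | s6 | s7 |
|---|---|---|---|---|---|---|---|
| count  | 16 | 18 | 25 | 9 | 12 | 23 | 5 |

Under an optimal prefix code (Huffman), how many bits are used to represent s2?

3

Huffman merges, smallest pair first:
s7(5) + s4(9) → 14
s5(12) + 14 → 26
s1(16) + s2(18) → 34
s6(23) + s3(25) → 48
26 + 34 → 60
48 + 60 → 108
The subtree containing s2 is merged 3 times, so code length = 3.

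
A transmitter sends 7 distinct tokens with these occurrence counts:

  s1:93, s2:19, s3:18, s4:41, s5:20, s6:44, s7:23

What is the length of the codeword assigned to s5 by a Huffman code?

Repeatedly merge the two smallest:
merge s3(18) and s2(19): 37
merge s5(20) and s7(23): 43
merge 37 and s4(41): 78
merge 43 and s6(44): 87
merge 78 and 87: 165
merge s1(93) and 165: 258
s5 sits 4 levels below the root, so its codeword is 4 bits.

4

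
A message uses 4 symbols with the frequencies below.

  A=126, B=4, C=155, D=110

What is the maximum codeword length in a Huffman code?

Merge the two lowest-weight nodes at each step:
combine B(4), D(110) → 114
combine 114, A(126) → 240
combine C(155), 240 → 395
Maximum depth reached is 3.

3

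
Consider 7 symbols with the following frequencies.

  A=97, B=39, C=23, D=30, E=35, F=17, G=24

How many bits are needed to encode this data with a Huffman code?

Merge the two smallest weights repeatedly:
F(17) + C(23) → 40
G(24) + D(30) → 54
E(35) + B(39) → 74
40 + 54 → 94
74 + 94 → 168
A(97) + 168 → 265
Each symbol's bit-cost is frequency × depth; summing gives 695 bits (equivalently 40 + 54 + 74 + 94 + 168 + 265).

695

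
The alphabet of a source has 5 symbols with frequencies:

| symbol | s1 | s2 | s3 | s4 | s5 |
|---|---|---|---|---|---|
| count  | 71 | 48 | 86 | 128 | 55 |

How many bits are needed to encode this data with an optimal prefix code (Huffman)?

Build the Huffman tree bottom-up:
s2(48) + s5(55) → 103
s1(71) + s3(86) → 157
103 + s4(128) → 231
157 + 231 → 388
Each symbol's bit-cost is frequency × depth; summing gives 879 bits (equivalently 103 + 157 + 231 + 388).

879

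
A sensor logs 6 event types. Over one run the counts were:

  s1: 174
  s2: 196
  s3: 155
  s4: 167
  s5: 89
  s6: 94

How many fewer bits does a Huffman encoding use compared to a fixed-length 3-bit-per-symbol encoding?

Fixed-length: 3 bits × 875 symbols = 2625 bits.
Huffman merges:
merge s5(89) and s6(94): 183
merge s3(155) and s4(167): 322
merge s1(174) and 183: 357
merge s2(196) and 322: 518
merge 357 and 518: 875
Huffman total = 183 + 322 + 357 + 518 + 875 = 2255 bits.
Saving = 2625 − 2255 = 370 bits.

370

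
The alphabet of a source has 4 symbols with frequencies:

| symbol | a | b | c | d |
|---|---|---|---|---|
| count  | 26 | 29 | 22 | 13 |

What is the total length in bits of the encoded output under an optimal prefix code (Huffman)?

180

Merge the two smallest weights repeatedly:
merge d(13) and c(22): 35
merge a(26) and b(29): 55
merge 35 and 55: 90
The encoded length is the sum of every internal node's weight: 35 + 55 + 90 = 180 bits.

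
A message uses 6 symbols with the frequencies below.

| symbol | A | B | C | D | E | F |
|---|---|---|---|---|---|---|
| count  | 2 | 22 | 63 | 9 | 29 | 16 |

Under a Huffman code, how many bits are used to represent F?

4

Build the tree from the bottom:
A(2) + D(9) → 11
11 + F(16) → 27
B(22) + 27 → 49
E(29) + 49 → 78
C(63) + 78 → 141
The subtree containing F is merged 4 times, so code length = 4.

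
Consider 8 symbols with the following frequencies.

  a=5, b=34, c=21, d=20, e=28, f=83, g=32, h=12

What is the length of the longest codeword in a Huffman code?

4

Merge the two lowest-weight nodes at each step:
combine a(5), h(12) → 17
combine 17, d(20) → 37
combine c(21), e(28) → 49
combine g(32), b(34) → 66
combine 37, 49 → 86
combine 66, f(83) → 149
combine 86, 149 → 235
Maximum depth reached is 4.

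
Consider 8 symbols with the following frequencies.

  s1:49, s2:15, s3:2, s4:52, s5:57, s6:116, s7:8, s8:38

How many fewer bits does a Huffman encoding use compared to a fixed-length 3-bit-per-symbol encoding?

138

Fixed-length: 3 bits × 337 symbols = 1011 bits.
Huffman merges:
s3(2) + s7(8) → 10
10 + s2(15) → 25
25 + s8(38) → 63
s1(49) + s4(52) → 101
s5(57) + 63 → 120
101 + s6(116) → 217
120 + 217 → 337
Huffman total = 10 + 25 + 63 + 101 + 120 + 217 + 337 = 873 bits.
Saving = 1011 − 873 = 138 bits.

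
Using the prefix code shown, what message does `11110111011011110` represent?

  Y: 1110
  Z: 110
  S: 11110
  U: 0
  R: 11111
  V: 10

SYZS

Read left to right; each codeword is recognised as soon as it completes (prefix code):
  11110→S | 1110→Y | 110→Z | 11110→S
Decoded message: SYZS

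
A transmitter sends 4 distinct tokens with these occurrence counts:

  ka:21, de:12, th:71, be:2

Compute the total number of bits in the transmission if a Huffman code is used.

Greedily combine the two least-frequent nodes:
combine be(2), de(12) → 14
combine 14, ka(21) → 35
combine 35, th(71) → 106
The encoded length is the sum of every internal node's weight: 14 + 35 + 106 = 155 bits.

155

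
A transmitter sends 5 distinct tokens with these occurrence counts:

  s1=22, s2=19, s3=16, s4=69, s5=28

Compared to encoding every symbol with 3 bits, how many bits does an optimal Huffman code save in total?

Fixed-length: 3 bits × 154 symbols = 462 bits.
Huffman merges:
s3(16) + s2(19) → 35
s1(22) + s5(28) → 50
35 + 50 → 85
s4(69) + 85 → 154
Huffman total = 35 + 50 + 85 + 154 = 324 bits.
Saving = 462 − 324 = 138 bits.

138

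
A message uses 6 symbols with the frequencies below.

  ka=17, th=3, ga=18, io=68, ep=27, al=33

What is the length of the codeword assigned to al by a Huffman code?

Repeatedly merge the two smallest:
th(3) + ka(17) → 20
ga(18) + 20 → 38
ep(27) + al(33) → 60
38 + 60 → 98
io(68) + 98 → 166
al sits 3 levels below the root, so its codeword is 3 bits.

3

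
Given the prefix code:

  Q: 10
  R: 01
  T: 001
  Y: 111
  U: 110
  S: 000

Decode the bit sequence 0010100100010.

Read left to right; each codeword is recognised as soon as it completes (prefix code):
  001→T | 01→R | 001→T | 000→S | 10→Q
Decoded message: TRTSQ

TRTSQ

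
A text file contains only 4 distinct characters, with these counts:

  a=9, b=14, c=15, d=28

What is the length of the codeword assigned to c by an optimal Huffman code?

2

Build the tree from the bottom:
a(9) + b(14) → 23
c(15) + 23 → 38
d(28) + 38 → 66
The subtree containing c is merged 2 times, so code length = 2.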